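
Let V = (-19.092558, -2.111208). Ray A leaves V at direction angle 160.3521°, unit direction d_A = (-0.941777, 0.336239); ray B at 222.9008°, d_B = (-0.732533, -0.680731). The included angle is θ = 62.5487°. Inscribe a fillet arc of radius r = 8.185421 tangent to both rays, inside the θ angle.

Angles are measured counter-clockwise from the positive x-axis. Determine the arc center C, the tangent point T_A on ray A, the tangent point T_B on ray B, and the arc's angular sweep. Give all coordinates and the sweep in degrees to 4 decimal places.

bisector direction at 191.6265° = (-0.979482,-0.201530)
center distance |VC| = r/sin(θ/2) = 8.185421/sin(31.2743°) = 15.767376
C = V + |VC|·bis = (-34.5364,-5.2888)
T_A = V + ((C−V)·d_A)·d_A = V + 13.4762·d_A = (-31.7842,2.4200)
T_B = V + ((C−V)·d_B)·d_B = V + 13.4762·d_B = (-28.9644,-11.2849)
sweep = 180° − θ = 117.4513°

center=(-34.5364,-5.2888) T_A=(-31.7842,2.4200) T_B=(-28.9644,-11.2849) sweep=117.4513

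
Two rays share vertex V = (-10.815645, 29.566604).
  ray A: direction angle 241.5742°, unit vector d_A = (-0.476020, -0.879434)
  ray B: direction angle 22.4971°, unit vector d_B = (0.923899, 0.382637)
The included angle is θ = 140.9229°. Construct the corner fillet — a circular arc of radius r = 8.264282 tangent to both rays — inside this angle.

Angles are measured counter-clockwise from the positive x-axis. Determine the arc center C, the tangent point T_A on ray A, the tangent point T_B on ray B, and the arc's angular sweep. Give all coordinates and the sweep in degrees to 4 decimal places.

center=(-4.9438,23.0534) T_A=(-12.2117,26.9874) T_B=(-8.1060,30.6888) sweep=39.0771

bisector direction at 312.0356° = (0.669593,-0.742728)
center distance |VC| = r/sin(θ/2) = 8.264282/sin(70.4614°) = 8.769244
C = V + |VC|·bis = (-4.9438,23.0534)
T_A = V + ((C−V)·d_A)·d_A = V + 2.9328·d_A = (-12.2117,26.9874)
T_B = V + ((C−V)·d_B)·d_B = V + 2.9328·d_B = (-8.1060,30.6888)
sweep = 180° − θ = 39.0771°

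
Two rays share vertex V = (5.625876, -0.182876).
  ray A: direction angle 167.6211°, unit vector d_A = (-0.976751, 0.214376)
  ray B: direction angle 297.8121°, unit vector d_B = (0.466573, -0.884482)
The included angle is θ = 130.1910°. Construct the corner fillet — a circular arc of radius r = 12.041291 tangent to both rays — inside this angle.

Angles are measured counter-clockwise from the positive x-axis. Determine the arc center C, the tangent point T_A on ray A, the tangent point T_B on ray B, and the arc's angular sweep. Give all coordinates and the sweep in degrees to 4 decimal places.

bisector direction at 232.7166° = (-0.605758,-0.795649)
center distance |VC| = r/sin(θ/2) = 12.041291/sin(65.0955°) = 13.275795
C = V + |VC|·bis = (-2.4160,-10.7457)
T_A = V + ((C−V)·d_A)·d_A = V + 5.5905·d_A = (0.1653,1.0156)
T_B = V + ((C−V)·d_B)·d_B = V + 5.5905·d_B = (8.2343,-5.1276)
sweep = 180° − θ = 49.8090°

center=(-2.4160,-10.7457) T_A=(0.1653,1.0156) T_B=(8.2343,-5.1276) sweep=49.8090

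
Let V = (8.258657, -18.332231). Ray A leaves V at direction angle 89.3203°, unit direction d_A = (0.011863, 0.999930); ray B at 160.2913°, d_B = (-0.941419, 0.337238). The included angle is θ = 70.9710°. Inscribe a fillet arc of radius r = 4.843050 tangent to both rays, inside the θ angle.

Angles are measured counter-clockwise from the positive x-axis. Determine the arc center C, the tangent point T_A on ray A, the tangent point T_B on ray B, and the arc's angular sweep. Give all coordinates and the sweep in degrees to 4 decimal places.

bisector direction at 124.8058° = (-0.570797,0.821091)
center distance |VC| = r/sin(θ/2) = 4.843050/sin(35.4855°) = 8.342939
C = V + |VC|·bis = (3.4965,-11.4819)
T_A = V + ((C−V)·d_A)·d_A = V + 6.7933·d_A = (8.3392,-11.5394)
T_B = V + ((C−V)·d_B)·d_B = V + 6.7933·d_B = (1.8633,-16.0413)
sweep = 180° − θ = 109.0290°

center=(3.4965,-11.4819) T_A=(8.3392,-11.5394) T_B=(1.8633,-16.0413) sweep=109.0290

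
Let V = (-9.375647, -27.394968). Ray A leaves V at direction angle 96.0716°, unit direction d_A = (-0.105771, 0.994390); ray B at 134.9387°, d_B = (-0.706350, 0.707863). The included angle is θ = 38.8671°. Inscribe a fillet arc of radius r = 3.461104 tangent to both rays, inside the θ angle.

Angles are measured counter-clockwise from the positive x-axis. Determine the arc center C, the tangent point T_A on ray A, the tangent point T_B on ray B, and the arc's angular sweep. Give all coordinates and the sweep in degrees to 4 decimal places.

center=(-13.8550,-18.0061) T_A=(-10.4133,-17.6400) T_B=(-16.3049,-20.4508) sweep=141.1329

bisector direction at 115.5052° = (-0.430592,0.902547)
center distance |VC| = r/sin(θ/2) = 3.461104/sin(19.4336°) = 10.402659
C = V + |VC|·bis = (-13.8550,-18.0061)
T_A = V + ((C−V)·d_A)·d_A = V + 9.8100·d_A = (-10.4133,-17.6400)
T_B = V + ((C−V)·d_B)·d_B = V + 9.8100·d_B = (-16.3049,-20.4508)
sweep = 180° − θ = 141.1329°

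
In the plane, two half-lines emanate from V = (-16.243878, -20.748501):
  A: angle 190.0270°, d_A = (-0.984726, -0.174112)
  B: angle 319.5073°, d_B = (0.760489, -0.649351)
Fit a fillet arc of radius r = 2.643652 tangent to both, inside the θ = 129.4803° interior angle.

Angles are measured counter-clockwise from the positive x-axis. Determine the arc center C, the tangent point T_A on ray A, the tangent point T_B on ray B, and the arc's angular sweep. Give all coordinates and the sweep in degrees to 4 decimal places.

bisector direction at 254.7671° = (-0.262742,-0.964866)
center distance |VC| = r/sin(θ/2) = 2.643652/sin(64.7401°) = 2.923159
C = V + |VC|·bis = (-17.0119,-23.5690)
T_A = V + ((C−V)·d_A)·d_A = V + 1.2474·d_A = (-17.4722,-20.9657)
T_B = V + ((C−V)·d_B)·d_B = V + 1.2474·d_B = (-15.2953,-21.5585)
sweep = 180° − θ = 50.5197°

center=(-17.0119,-23.5690) T_A=(-17.4722,-20.9657) T_B=(-15.2953,-21.5585) sweep=50.5197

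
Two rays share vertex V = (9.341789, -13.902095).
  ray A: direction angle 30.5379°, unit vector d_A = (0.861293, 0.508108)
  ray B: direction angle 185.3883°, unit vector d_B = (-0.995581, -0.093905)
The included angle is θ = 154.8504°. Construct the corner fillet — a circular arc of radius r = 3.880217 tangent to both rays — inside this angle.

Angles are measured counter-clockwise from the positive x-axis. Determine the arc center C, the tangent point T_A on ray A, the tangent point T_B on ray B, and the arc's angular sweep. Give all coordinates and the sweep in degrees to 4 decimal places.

center=(8.1157,-10.1203) T_A=(10.0873,-13.4623) T_B=(8.4801,-13.9834) sweep=25.1496

bisector direction at 107.9631° = (-0.308404,0.951255)
center distance |VC| = r/sin(θ/2) = 3.880217/sin(77.4252°) = 3.975581
C = V + |VC|·bis = (8.1157,-10.1203)
T_A = V + ((C−V)·d_A)·d_A = V + 0.8655·d_A = (10.0873,-13.4623)
T_B = V + ((C−V)·d_B)·d_B = V + 0.8655·d_B = (8.4801,-13.9834)
sweep = 180° − θ = 25.1496°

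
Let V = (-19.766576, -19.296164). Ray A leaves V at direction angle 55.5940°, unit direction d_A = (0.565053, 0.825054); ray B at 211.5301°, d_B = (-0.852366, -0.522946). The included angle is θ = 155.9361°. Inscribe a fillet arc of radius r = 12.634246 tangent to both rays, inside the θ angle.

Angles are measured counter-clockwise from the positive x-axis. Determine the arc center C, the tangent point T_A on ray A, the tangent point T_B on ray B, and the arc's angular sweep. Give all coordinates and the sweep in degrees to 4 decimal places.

center=(-28.6689,-9.9354) T_A=(-18.2450,-17.0744) T_B=(-22.0619,-20.7044) sweep=24.0639

bisector direction at 133.5620° = (-0.689140,0.724628)
center distance |VC| = r/sin(θ/2) = 12.634246/sin(77.9681°) = 12.918036
C = V + |VC|·bis = (-28.6689,-9.9354)
T_A = V + ((C−V)·d_A)·d_A = V + 2.6929·d_A = (-18.2450,-17.0744)
T_B = V + ((C−V)·d_B)·d_B = V + 2.6929·d_B = (-22.0619,-20.7044)
sweep = 180° − θ = 24.0639°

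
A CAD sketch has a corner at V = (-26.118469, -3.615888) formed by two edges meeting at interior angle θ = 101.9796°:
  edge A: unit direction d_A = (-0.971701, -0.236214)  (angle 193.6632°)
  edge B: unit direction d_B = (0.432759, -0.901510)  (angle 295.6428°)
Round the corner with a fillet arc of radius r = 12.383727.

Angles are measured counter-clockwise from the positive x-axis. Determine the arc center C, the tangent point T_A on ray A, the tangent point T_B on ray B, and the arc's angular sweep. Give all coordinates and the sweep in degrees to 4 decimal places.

center=(-32.9412,-18.0188) T_A=(-35.8664,-5.9855) T_B=(-21.7771,-12.6596) sweep=78.0204

bisector direction at 244.6530° = (-0.428099,-0.903732)
center distance |VC| = r/sin(θ/2) = 12.383727/sin(50.9898°) = 15.937177
C = V + |VC|·bis = (-32.9412,-18.0188)
T_A = V + ((C−V)·d_A)·d_A = V + 10.0318·d_A = (-35.8664,-5.9855)
T_B = V + ((C−V)·d_B)·d_B = V + 10.0318·d_B = (-21.7771,-12.6596)
sweep = 180° − θ = 78.0204°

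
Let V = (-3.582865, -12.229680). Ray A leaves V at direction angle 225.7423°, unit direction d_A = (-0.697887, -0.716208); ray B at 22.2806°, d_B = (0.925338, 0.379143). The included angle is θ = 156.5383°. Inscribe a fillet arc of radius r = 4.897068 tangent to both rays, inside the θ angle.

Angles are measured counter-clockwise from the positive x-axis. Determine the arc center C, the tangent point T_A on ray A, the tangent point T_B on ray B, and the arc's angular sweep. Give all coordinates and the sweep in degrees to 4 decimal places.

center=(-0.7852,-16.3756) T_A=(-4.2925,-12.9580) T_B=(-2.6419,-11.8441) sweep=23.4617

bisector direction at 304.0115° = (0.559359,-0.828926)
center distance |VC| = r/sin(θ/2) = 4.897068/sin(78.2691°) = 5.001533
C = V + |VC|·bis = (-0.7852,-16.3756)
T_A = V + ((C−V)·d_A)·d_A = V + 1.0169·d_A = (-4.2925,-12.9580)
T_B = V + ((C−V)·d_B)·d_B = V + 1.0169·d_B = (-2.6419,-11.8441)
sweep = 180° − θ = 23.4617°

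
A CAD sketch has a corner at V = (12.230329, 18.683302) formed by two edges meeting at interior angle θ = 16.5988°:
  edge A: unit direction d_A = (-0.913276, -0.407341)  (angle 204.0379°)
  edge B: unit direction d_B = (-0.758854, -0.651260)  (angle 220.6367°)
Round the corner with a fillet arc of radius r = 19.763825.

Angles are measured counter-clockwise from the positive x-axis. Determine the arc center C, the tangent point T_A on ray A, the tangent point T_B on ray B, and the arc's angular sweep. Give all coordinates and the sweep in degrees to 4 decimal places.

center=(-103.4552,-54.5555) T_A=(-111.5058,-36.5057) T_B=(-90.5838,-69.5534) sweep=163.4012

bisector direction at 212.3373° = (-0.844914,-0.534903)
center distance |VC| = r/sin(θ/2) = 19.763825/sin(8.2994°) = 136.919950
C = V + |VC|·bis = (-103.4552,-54.5555)
T_A = V + ((C−V)·d_A)·d_A = V + 135.4860·d_A = (-111.5058,-36.5057)
T_B = V + ((C−V)·d_B)·d_B = V + 135.4860·d_B = (-90.5838,-69.5534)
sweep = 180° − θ = 163.4012°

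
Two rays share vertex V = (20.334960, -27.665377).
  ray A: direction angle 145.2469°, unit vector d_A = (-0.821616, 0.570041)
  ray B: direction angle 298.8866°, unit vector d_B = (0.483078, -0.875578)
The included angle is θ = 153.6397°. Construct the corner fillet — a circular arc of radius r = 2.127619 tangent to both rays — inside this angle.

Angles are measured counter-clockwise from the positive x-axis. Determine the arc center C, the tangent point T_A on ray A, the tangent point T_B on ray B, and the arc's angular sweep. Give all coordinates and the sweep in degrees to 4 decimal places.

bisector direction at 222.0668° = (-0.742365,-0.669996)
center distance |VC| = r/sin(θ/2) = 2.127619/sin(76.8199°) = 2.185181
C = V + |VC|·bis = (18.7128,-29.1294)
T_A = V + ((C−V)·d_A)·d_A = V + 0.4983·d_A = (19.9256,-27.3814)
T_B = V + ((C−V)·d_B)·d_B = V + 0.4983·d_B = (20.5757,-28.1016)
sweep = 180° − θ = 26.3603°

center=(18.7128,-29.1294) T_A=(19.9256,-27.3814) T_B=(20.5757,-28.1016) sweep=26.3603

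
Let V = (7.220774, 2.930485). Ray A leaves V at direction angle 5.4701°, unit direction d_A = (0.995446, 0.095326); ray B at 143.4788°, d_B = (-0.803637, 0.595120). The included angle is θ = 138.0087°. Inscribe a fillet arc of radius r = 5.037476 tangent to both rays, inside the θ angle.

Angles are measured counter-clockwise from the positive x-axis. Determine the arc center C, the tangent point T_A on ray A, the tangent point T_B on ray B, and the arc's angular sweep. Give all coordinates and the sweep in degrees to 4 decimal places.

center=(8.6650,8.1293) T_A=(9.1452,3.1148) T_B=(5.6671,4.0810) sweep=41.9913

bisector direction at 74.4745° = (0.267668,0.963511)
center distance |VC| = r/sin(θ/2) = 5.037476/sin(69.0044°) = 5.395710
C = V + |VC|·bis = (8.6650,8.1293)
T_A = V + ((C−V)·d_A)·d_A = V + 1.9333·d_A = (9.1452,3.1148)
T_B = V + ((C−V)·d_B)·d_B = V + 1.9333·d_B = (5.6671,4.0810)
sweep = 180° − θ = 41.9913°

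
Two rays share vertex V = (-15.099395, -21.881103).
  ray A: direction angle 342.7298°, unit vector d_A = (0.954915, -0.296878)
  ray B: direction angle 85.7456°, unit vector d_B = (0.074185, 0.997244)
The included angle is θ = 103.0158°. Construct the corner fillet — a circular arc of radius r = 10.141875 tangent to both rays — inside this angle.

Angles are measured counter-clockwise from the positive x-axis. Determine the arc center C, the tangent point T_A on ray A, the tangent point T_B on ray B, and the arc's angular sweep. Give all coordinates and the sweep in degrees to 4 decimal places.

bisector direction at 34.2377° = (0.826711,0.562627)
center distance |VC| = r/sin(θ/2) = 10.141875/sin(51.5079°) = 12.957650
C = V + |VC|·bis = (-4.3872,-14.5908)
T_A = V + ((C−V)·d_A)·d_A = V + 8.0649·d_A = (-7.3981,-24.2754)
T_B = V + ((C−V)·d_B)·d_B = V + 8.0649·d_B = (-14.5011,-13.8384)
sweep = 180° − θ = 76.9842°

center=(-4.3872,-14.5908) T_A=(-7.3981,-24.2754) T_B=(-14.5011,-13.8384) sweep=76.9842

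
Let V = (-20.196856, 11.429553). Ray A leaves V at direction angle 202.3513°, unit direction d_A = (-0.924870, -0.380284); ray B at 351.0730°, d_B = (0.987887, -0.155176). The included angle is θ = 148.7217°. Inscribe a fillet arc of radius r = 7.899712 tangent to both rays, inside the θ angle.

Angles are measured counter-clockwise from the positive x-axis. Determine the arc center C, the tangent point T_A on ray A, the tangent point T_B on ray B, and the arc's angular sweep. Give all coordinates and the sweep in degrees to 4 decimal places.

bisector direction at 276.7122° = (0.116881,-0.993146)
center distance |VC| = r/sin(θ/2) = 7.899712/sin(74.3608°) = 8.203414
C = V + |VC|·bis = (-19.2380,3.2824)
T_A = V + ((C−V)·d_A)·d_A = V + 2.2115·d_A = (-22.2422,10.5886)
T_B = V + ((C−V)·d_B)·d_B = V + 2.2115·d_B = (-18.0122,11.0864)
sweep = 180° − θ = 31.2783°

center=(-19.2380,3.2824) T_A=(-22.2422,10.5886) T_B=(-18.0122,11.0864) sweep=31.2783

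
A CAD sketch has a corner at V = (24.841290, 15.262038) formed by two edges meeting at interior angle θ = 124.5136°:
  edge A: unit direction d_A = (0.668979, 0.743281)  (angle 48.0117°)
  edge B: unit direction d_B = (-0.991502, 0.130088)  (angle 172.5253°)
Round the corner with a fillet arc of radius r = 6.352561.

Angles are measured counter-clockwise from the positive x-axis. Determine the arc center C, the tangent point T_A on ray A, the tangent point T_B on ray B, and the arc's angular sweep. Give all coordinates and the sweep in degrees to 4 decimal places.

bisector direction at 110.2685° = (-0.346420,0.938080)
center distance |VC| = r/sin(θ/2) = 6.352561/sin(62.2568°) = 7.177687
C = V + |VC|·bis = (22.3548,21.9953)
T_A = V + ((C−V)·d_A)·d_A = V + 3.3413·d_A = (27.0765,17.7456)
T_B = V + ((C−V)·d_B)·d_B = V + 3.3413·d_B = (21.5284,15.6967)
sweep = 180° − θ = 55.4864°

center=(22.3548,21.9953) T_A=(27.0765,17.7456) T_B=(21.5284,15.6967) sweep=55.4864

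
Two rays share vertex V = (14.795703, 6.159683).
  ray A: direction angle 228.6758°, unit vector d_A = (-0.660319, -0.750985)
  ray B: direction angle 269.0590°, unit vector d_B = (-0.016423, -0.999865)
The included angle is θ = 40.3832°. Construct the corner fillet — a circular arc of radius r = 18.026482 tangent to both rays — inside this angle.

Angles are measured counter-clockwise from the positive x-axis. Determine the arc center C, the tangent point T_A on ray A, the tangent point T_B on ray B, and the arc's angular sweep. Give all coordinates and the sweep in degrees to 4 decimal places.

center=(-4.0333,-42.5544) T_A=(-17.5710,-30.6512) T_B=(13.9907,-42.8504) sweep=139.6168

bisector direction at 248.8674° = (-0.360528,-0.932749)
center distance |VC| = r/sin(θ/2) = 18.026482/sin(20.1916°) = 52.226360
C = V + |VC|·bis = (-4.0333,-42.5544)
T_A = V + ((C−V)·d_A)·d_A = V + 49.0167·d_A = (-17.5710,-30.6512)
T_B = V + ((C−V)·d_B)·d_B = V + 49.0167·d_B = (13.9907,-42.8504)
sweep = 180° − θ = 139.6168°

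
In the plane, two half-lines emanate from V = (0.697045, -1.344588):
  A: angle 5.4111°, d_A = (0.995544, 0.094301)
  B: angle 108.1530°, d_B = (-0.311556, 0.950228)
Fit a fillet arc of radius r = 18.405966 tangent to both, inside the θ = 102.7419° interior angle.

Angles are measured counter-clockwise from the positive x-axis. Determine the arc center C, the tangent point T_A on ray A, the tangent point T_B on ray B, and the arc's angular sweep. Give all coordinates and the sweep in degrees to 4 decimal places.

center=(13.6044,18.3664) T_A=(15.3401,0.0424) T_B=(-3.8855,12.6319) sweep=77.2581

bisector direction at 56.7820° = (0.547825,0.836593)
center distance |VC| = r/sin(θ/2) = 18.405966/sin(51.3710°) = 23.561022
C = V + |VC|·bis = (13.6044,18.3664)
T_A = V + ((C−V)·d_A)·d_A = V + 14.7086·d_A = (15.3401,0.0424)
T_B = V + ((C−V)·d_B)·d_B = V + 14.7086·d_B = (-3.8855,12.6319)
sweep = 180° − θ = 77.2581°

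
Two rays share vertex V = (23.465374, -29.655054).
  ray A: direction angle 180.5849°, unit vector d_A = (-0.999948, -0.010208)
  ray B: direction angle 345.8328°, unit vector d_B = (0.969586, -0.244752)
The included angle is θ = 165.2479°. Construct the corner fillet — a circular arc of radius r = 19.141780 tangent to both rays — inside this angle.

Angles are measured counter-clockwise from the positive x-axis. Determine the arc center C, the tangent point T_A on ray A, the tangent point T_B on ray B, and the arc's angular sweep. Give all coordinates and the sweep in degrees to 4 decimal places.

center=(21.1830,-48.8211) T_A=(20.9876,-29.6803) T_B=(25.8680,-30.2615) sweep=14.7521

bisector direction at 263.2088° = (-0.118251,-0.992984)
center distance |VC| = r/sin(θ/2) = 19.141780/sin(82.6239°) = 19.301502
C = V + |VC|·bis = (21.1830,-48.8211)
T_A = V + ((C−V)·d_A)·d_A = V + 2.4779·d_A = (20.9876,-29.6803)
T_B = V + ((C−V)·d_B)·d_B = V + 2.4779·d_B = (25.8680,-30.2615)
sweep = 180° − θ = 14.7521°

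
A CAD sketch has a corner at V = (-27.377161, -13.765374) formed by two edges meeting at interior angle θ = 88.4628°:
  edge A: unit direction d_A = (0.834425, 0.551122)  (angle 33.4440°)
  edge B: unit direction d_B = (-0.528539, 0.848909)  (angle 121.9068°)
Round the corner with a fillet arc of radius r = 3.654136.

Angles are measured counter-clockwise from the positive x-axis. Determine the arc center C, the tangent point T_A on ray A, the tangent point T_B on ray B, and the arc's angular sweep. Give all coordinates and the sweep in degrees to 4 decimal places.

bisector direction at 77.6754° = (0.213450,0.976954)
center distance |VC| = r/sin(θ/2) = 3.654136/sin(44.2314°) = 5.238470
C = V + |VC|·bis = (-26.2590,-8.6476)
T_A = V + ((C−V)·d_A)·d_A = V + 3.7535·d_A = (-24.2451,-11.6967)
T_B = V + ((C−V)·d_B)·d_B = V + 3.7535·d_B = (-29.3610,-10.5790)
sweep = 180° − θ = 91.5372°

center=(-26.2590,-8.6476) T_A=(-24.2451,-11.6967) T_B=(-29.3610,-10.5790) sweep=91.5372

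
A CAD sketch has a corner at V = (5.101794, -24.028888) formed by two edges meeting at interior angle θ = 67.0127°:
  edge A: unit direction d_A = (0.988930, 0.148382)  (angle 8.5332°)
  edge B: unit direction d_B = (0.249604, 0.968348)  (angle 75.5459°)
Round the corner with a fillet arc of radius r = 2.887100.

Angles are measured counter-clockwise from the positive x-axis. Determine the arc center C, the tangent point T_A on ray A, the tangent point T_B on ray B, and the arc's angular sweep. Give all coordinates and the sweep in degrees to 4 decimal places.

bisector direction at 42.0395° = (0.742683,0.669643)
center distance |VC| = r/sin(θ/2) = 2.887100/sin(33.5063°) = 5.229975
C = V + |VC|·bis = (8.9860,-20.5267)
T_A = V + ((C−V)·d_A)·d_A = V + 4.3609·d_A = (9.4144,-23.3818)
T_B = V + ((C−V)·d_B)·d_B = V + 4.3609·d_B = (6.1903,-19.8060)
sweep = 180° − θ = 112.9873°

center=(8.9860,-20.5267) T_A=(9.4144,-23.3818) T_B=(6.1903,-19.8060) sweep=112.9873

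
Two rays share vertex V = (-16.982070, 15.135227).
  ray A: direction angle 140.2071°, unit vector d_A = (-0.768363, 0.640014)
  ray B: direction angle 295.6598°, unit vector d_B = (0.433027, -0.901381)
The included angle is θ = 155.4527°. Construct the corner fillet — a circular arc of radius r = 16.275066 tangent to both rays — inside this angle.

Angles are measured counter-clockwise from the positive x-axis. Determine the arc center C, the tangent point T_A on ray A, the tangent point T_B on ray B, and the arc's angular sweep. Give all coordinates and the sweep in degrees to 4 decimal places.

bisector direction at 217.9334° = (-0.788725,-0.614746)
center distance |VC| = r/sin(θ/2) = 16.275066/sin(77.7263°) = 16.655759
C = V + |VC|·bis = (-30.1189,4.8962)
T_A = V + ((C−V)·d_A)·d_A = V + 3.5407·d_A = (-19.7026,17.4013)
T_B = V + ((C−V)·d_B)·d_B = V + 3.5407·d_B = (-15.4489,11.9437)
sweep = 180° − θ = 24.5473°

center=(-30.1189,4.8962) T_A=(-19.7026,17.4013) T_B=(-15.4489,11.9437) sweep=24.5473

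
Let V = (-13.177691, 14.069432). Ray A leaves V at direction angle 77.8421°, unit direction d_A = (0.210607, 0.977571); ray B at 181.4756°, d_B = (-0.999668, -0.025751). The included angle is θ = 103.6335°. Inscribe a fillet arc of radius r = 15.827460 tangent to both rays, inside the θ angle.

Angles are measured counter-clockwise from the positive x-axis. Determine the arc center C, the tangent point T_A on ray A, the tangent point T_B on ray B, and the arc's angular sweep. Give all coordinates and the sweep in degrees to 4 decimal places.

center=(-26.0286,29.5711) T_A=(-10.5562,26.2377) T_B=(-25.6211,13.7489) sweep=76.3665

bisector direction at 129.6589° = (-0.638215,0.769858)
center distance |VC| = r/sin(θ/2) = 15.827460/sin(51.8167°) = 20.135753
C = V + |VC|·bis = (-26.0286,29.5711)
T_A = V + ((C−V)·d_A)·d_A = V + 12.4475·d_A = (-10.5562,26.2377)
T_B = V + ((C−V)·d_B)·d_B = V + 12.4475·d_B = (-25.6211,13.7489)
sweep = 180° − θ = 76.3665°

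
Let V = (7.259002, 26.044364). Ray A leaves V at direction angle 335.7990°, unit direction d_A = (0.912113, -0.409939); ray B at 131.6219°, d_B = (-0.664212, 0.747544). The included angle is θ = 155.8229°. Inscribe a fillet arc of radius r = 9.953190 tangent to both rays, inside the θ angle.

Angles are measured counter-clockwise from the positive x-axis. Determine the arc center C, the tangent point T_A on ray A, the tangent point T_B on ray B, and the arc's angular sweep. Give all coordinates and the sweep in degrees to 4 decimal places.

center=(13.2836,34.2489) T_A=(9.2034,25.1705) T_B=(5.8431,27.6379) sweep=24.1771

bisector direction at 53.7105° = (0.591866,0.806036)
center distance |VC| = r/sin(θ/2) = 9.953190/sin(77.9115°) = 10.178906
C = V + |VC|·bis = (13.2836,34.2489)
T_A = V + ((C−V)·d_A)·d_A = V + 2.1317·d_A = (9.2034,25.1705)
T_B = V + ((C−V)·d_B)·d_B = V + 2.1317·d_B = (5.8431,27.6379)
sweep = 180° − θ = 24.1771°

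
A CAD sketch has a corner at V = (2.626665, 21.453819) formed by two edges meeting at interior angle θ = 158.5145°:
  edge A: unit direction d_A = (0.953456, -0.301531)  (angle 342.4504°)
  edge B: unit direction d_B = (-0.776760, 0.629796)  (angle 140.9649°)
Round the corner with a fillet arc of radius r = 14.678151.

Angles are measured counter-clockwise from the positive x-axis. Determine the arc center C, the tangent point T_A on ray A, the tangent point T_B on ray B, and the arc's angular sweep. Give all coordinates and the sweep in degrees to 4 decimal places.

bisector direction at 61.7077° = (0.473971,0.880541)
center distance |VC| = r/sin(θ/2) = 14.678151/sin(79.2572°) = 14.939989
C = V + |VC|·bis = (9.7078,34.6091)
T_A = V + ((C−V)·d_A)·d_A = V + 2.7848·d_A = (5.2819,20.6141)
T_B = V + ((C−V)·d_B)·d_B = V + 2.7848·d_B = (0.4635,23.2077)
sweep = 180° − θ = 21.4855°

center=(9.7078,34.6091) T_A=(5.2819,20.6141) T_B=(0.4635,23.2077) sweep=21.4855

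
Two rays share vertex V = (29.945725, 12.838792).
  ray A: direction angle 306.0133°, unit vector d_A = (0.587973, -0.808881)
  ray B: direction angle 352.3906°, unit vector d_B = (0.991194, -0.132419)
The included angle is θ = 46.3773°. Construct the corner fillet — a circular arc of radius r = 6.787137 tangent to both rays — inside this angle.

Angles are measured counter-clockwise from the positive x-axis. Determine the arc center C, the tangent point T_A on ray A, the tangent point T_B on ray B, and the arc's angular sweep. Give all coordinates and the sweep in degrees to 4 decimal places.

bisector direction at 329.2020° = (0.858977,-0.512014)
center distance |VC| = r/sin(θ/2) = 6.787137/sin(23.1886°) = 17.236743
C = V + |VC|·bis = (44.7517,4.0133)
T_A = V + ((C−V)·d_A)·d_A = V + 15.8442·d_A = (39.2617,0.0227)
T_B = V + ((C−V)·d_B)·d_B = V + 15.8442·d_B = (45.6504,10.7407)
sweep = 180° − θ = 133.6227°

center=(44.7517,4.0133) T_A=(39.2617,0.0227) T_B=(45.6504,10.7407) sweep=133.6227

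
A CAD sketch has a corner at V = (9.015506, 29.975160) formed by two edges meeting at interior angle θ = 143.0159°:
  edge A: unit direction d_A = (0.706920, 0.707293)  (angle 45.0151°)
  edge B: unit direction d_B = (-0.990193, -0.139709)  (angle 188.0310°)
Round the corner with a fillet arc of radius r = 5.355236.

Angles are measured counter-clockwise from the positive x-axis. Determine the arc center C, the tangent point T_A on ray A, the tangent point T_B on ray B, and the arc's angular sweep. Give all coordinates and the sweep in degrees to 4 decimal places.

center=(6.4939,35.0277) T_A=(10.2816,31.2419) T_B=(7.2421,29.7249) sweep=36.9841

bisector direction at 116.5230° = (-0.446558,0.894755)
center distance |VC| = r/sin(θ/2) = 5.355236/sin(71.5079°) = 5.646793
C = V + |VC|·bis = (6.4939,35.0277)
T_A = V + ((C−V)·d_A)·d_A = V + 1.7910·d_A = (10.2816,31.2419)
T_B = V + ((C−V)·d_B)·d_B = V + 1.7910·d_B = (7.2421,29.7249)
sweep = 180° − θ = 36.9841°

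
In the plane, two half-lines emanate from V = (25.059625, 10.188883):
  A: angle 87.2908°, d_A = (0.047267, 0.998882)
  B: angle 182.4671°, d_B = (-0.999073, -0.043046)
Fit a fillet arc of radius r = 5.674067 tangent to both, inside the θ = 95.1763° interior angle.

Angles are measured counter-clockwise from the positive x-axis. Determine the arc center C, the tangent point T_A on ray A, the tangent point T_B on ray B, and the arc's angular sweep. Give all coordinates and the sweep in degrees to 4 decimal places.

center=(19.6369,15.6346) T_A=(25.3046,15.3664) T_B=(19.8811,9.9658) sweep=84.8237

bisector direction at 134.8790° = (-0.705611,0.708599)
center distance |VC| = r/sin(θ/2) = 5.674067/sin(47.5881°) = 7.685148
C = V + |VC|·bis = (19.6369,15.6346)
T_A = V + ((C−V)·d_A)·d_A = V + 5.1833·d_A = (25.3046,15.3664)
T_B = V + ((C−V)·d_B)·d_B = V + 5.1833·d_B = (19.8811,9.9658)
sweep = 180° − θ = 84.8237°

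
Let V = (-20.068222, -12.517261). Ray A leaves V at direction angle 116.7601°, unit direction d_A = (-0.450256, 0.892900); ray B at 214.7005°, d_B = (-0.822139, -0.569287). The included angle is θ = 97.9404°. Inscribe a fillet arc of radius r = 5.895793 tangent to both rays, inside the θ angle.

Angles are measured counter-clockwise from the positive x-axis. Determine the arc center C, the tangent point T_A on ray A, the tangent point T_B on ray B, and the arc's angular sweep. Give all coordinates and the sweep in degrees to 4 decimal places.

bisector direction at 165.7303° = (-0.969146,0.246487)
center distance |VC| = r/sin(θ/2) = 5.895793/sin(48.9702°) = 7.815537
C = V + |VC|·bis = (-27.6426,-10.5908)
T_A = V + ((C−V)·d_A)·d_A = V + 5.1305·d_A = (-22.3783,-7.9362)
T_B = V + ((C−V)·d_B)·d_B = V + 5.1305·d_B = (-24.2862,-15.4380)
sweep = 180° − θ = 82.0596°

center=(-27.6426,-10.5908) T_A=(-22.3783,-7.9362) T_B=(-24.2862,-15.4380) sweep=82.0596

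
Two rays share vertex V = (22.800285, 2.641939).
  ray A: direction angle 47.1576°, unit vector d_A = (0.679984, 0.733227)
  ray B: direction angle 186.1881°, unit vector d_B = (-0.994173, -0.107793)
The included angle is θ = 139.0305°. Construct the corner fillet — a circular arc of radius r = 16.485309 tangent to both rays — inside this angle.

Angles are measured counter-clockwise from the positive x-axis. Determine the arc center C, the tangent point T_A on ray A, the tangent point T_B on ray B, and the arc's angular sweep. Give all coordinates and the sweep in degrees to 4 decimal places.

bisector direction at 116.6728° = (-0.448896,0.893584)
center distance |VC| = r/sin(θ/2) = 16.485309/sin(69.5152°) = 17.598120
C = V + |VC|·bis = (14.9006,18.3673)
T_A = V + ((C−V)·d_A)·d_A = V + 6.1586·d_A = (26.9880,7.1576)
T_B = V + ((C−V)·d_B)·d_B = V + 6.1586·d_B = (16.6776,1.9781)
sweep = 180° − θ = 40.9695°

center=(14.9006,18.3673) T_A=(26.9880,7.1576) T_B=(16.6776,1.9781) sweep=40.9695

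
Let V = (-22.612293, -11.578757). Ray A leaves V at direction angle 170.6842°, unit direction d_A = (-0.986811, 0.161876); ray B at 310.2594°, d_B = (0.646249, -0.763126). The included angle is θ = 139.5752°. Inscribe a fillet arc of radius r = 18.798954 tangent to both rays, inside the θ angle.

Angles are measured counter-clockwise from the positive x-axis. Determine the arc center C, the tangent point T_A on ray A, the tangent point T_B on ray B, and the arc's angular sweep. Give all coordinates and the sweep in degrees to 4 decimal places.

bisector direction at 240.4718° = (-0.492852,-0.870113)
center distance |VC| = r/sin(θ/2) = 18.798954/sin(69.7876°) = 20.032596
C = V + |VC|·bis = (-32.4854,-29.0094)
T_A = V + ((C−V)·d_A)·d_A = V + 6.9213·d_A = (-29.4423,-10.4584)
T_B = V + ((C−V)·d_B)·d_B = V + 6.9213·d_B = (-18.1394,-16.8606)
sweep = 180° − θ = 40.4248°

center=(-32.4854,-29.0094) T_A=(-29.4423,-10.4584) T_B=(-18.1394,-16.8606) sweep=40.4248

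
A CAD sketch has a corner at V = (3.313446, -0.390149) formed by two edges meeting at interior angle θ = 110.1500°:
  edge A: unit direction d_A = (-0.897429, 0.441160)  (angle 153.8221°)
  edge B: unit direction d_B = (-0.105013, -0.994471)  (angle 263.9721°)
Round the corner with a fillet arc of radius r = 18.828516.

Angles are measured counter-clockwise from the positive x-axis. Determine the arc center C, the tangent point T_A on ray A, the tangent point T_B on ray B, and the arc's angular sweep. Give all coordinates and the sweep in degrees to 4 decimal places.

bisector direction at 208.8971° = (-0.875489,-0.483238)
center distance |VC| = r/sin(θ/2) = 18.828516/sin(55.0750°) = 22.964345
C = V + |VC|·bis = (-16.7916,-11.4874)
T_A = V + ((C−V)·d_A)·d_A = V + 13.1472·d_A = (-8.4852,5.4099)
T_B = V + ((C−V)·d_B)·d_B = V + 13.1472·d_B = (1.9328,-13.4646)
sweep = 180° − θ = 69.8500°

center=(-16.7916,-11.4874) T_A=(-8.4852,5.4099) T_B=(1.9328,-13.4646) sweep=69.8500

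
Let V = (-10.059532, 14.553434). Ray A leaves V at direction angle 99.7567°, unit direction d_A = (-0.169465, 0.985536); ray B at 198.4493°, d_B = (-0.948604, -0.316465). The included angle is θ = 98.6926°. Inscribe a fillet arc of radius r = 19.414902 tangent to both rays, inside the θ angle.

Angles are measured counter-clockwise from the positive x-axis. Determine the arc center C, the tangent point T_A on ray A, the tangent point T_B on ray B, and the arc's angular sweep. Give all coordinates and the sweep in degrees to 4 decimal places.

bisector direction at 149.1030° = (-0.858092,0.513496)
center distance |VC| = r/sin(θ/2) = 19.414902/sin(49.3463°) = 25.591010
C = V + |VC|·bis = (-32.0190,27.6943)
T_A = V + ((C−V)·d_A)·d_A = V + 16.6722·d_A = (-12.8849,30.9845)
T_B = V + ((C−V)·d_B)·d_B = V + 16.6722·d_B = (-25.8748,9.2773)
sweep = 180° − θ = 81.3074°

center=(-32.0190,27.6943) T_A=(-12.8849,30.9845) T_B=(-25.8748,9.2773) sweep=81.3074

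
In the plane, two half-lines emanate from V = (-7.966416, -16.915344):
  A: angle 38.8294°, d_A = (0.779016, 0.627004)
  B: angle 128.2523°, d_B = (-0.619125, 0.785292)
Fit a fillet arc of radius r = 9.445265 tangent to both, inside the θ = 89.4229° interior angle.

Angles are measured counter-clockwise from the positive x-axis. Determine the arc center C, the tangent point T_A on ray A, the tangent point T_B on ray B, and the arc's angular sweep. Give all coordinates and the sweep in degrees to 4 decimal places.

center=(-6.4561,-3.5752) T_A=(-0.5339,-10.9332) T_B=(-13.8734,-9.4230) sweep=90.5771

bisector direction at 83.5408° = (0.112495,0.993652)
center distance |VC| = r/sin(θ/2) = 9.445265/sin(44.7114°) = 13.425404
C = V + |VC|·bis = (-6.4561,-3.5752)
T_A = V + ((C−V)·d_A)·d_A = V + 9.5409·d_A = (-0.5339,-10.9332)
T_B = V + ((C−V)·d_B)·d_B = V + 9.5409·d_B = (-13.8734,-9.4230)
sweep = 180° − θ = 90.5771°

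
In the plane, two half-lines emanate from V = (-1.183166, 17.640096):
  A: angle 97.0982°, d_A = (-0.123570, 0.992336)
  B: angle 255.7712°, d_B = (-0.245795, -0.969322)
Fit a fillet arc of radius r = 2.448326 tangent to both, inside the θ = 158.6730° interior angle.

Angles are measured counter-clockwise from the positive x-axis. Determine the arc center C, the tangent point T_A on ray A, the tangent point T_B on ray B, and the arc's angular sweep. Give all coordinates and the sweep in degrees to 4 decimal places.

center=(-3.6697,17.7950) T_A=(-1.2401,18.0976) T_B=(-1.2965,17.1932) sweep=21.3270

bisector direction at 176.4347° = (-0.998065,0.062186)
center distance |VC| = r/sin(θ/2) = 2.448326/sin(79.3365°) = 2.491349
C = V + |VC|·bis = (-3.6697,17.7950)
T_A = V + ((C−V)·d_A)·d_A = V + 0.4610·d_A = (-1.2401,18.0976)
T_B = V + ((C−V)·d_B)·d_B = V + 0.4610·d_B = (-1.2965,17.1932)
sweep = 180° − θ = 21.3270°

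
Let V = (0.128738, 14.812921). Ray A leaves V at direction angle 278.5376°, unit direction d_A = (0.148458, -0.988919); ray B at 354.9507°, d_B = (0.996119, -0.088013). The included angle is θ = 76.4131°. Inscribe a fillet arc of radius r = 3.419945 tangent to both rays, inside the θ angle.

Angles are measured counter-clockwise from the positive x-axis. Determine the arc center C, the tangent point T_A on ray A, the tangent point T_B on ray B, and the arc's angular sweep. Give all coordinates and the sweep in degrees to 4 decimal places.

center=(4.1558,11.0238) T_A=(0.7738,10.5161) T_B=(4.4568,14.4305) sweep=103.5869

bisector direction at 316.7441° = (0.728301,-0.685257)
center distance |VC| = r/sin(θ/2) = 3.419945/sin(38.2066°) = 5.529434
C = V + |VC|·bis = (4.1558,11.0238)
T_A = V + ((C−V)·d_A)·d_A = V + 4.3450·d_A = (0.7738,10.5161)
T_B = V + ((C−V)·d_B)·d_B = V + 4.3450·d_B = (4.4568,14.4305)
sweep = 180° − θ = 103.5869°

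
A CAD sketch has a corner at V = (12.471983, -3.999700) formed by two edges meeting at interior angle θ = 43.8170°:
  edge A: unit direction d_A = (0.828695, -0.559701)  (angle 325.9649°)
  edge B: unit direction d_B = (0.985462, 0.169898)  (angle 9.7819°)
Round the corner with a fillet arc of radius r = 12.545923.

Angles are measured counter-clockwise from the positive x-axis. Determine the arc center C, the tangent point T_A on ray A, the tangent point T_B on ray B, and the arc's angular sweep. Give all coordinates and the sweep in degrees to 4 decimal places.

center=(45.3456,-11.0632) T_A=(38.3236,-21.4599) T_B=(43.2140,1.3004) sweep=136.1830

bisector direction at 347.8734° = (0.977686,-0.210072)
center distance |VC| = r/sin(θ/2) = 12.545923/sin(21.9085°) = 33.623876
C = V + |VC|·bis = (45.3456,-11.0632)
T_A = V + ((C−V)·d_A)·d_A = V + 31.1956·d_A = (38.3236,-21.4599)
T_B = V + ((C−V)·d_B)·d_B = V + 31.1956·d_B = (43.2140,1.3004)
sweep = 180° − θ = 136.1830°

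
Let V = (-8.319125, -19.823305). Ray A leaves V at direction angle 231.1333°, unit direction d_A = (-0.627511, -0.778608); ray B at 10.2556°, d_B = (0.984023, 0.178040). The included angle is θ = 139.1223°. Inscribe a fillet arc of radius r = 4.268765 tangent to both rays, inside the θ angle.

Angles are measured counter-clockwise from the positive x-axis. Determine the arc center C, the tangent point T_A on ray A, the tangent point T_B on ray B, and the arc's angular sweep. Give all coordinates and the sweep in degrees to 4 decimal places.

bisector direction at 300.6945° = (0.510460,-0.859902)
center distance |VC| = r/sin(θ/2) = 4.268765/sin(69.5611°) = 4.555558
C = V + |VC|·bis = (-5.9937,-23.7406)
T_A = V + ((C−V)·d_A)·d_A = V + 1.5908·d_A = (-9.3174,-21.0619)
T_B = V + ((C−V)·d_B)·d_B = V + 1.5908·d_B = (-6.7537,-19.5401)
sweep = 180° − θ = 40.8777°

center=(-5.9937,-23.7406) T_A=(-9.3174,-21.0619) T_B=(-6.7537,-19.5401) sweep=40.8777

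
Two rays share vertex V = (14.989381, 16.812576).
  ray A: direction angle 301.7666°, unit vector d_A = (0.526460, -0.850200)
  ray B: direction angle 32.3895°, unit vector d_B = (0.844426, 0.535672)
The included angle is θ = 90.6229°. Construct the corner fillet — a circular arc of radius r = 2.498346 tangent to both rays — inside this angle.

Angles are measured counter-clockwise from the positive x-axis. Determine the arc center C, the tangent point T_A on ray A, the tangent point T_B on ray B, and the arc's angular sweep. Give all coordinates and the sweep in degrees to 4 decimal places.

bisector direction at 347.0781° = (0.974676,-0.223624)
center distance |VC| = r/sin(θ/2) = 2.498346/sin(45.3115°) = 3.514145
C = V + |VC|·bis = (18.4145,16.0267)
T_A = V + ((C−V)·d_A)·d_A = V + 2.4713·d_A = (16.2904,14.7115)
T_B = V + ((C−V)·d_B)·d_B = V + 2.4713·d_B = (17.0762,18.1364)
sweep = 180° − θ = 89.3771°

center=(18.4145,16.0267) T_A=(16.2904,14.7115) T_B=(17.0762,18.1364) sweep=89.3771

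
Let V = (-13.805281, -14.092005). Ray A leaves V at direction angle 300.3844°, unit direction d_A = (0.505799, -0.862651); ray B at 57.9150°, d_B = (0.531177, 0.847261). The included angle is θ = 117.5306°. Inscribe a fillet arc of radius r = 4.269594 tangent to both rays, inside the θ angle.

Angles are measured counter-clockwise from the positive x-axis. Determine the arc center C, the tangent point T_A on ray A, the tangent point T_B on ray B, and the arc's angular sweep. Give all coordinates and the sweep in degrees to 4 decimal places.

center=(-8.8124,-14.1661) T_A=(-12.4956,-16.3257) T_B=(-12.4299,-11.8982) sweep=62.4694

bisector direction at 359.1497° = (0.999890,-0.014840)
center distance |VC| = r/sin(θ/2) = 4.269594/sin(58.7653°) = 4.993383
C = V + |VC|·bis = (-8.8124,-14.1661)
T_A = V + ((C−V)·d_A)·d_A = V + 2.5893·d_A = (-12.4956,-16.3257)
T_B = V + ((C−V)·d_B)·d_B = V + 2.5893·d_B = (-12.4299,-11.8982)
sweep = 180° − θ = 62.4694°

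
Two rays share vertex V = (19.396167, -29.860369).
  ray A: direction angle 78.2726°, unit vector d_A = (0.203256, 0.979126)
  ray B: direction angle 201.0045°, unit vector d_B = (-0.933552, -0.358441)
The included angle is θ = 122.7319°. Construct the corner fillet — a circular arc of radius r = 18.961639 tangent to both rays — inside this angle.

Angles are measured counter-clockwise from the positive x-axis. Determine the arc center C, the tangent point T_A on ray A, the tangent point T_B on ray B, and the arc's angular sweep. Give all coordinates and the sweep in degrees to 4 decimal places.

bisector direction at 139.6385° = (-0.761974,0.647607)
center distance |VC| = r/sin(θ/2) = 18.961639/sin(61.3659°) = 21.603822
C = V + |VC|·bis = (2.9346,-15.8696)
T_A = V + ((C−V)·d_A)·d_A = V + 10.3528·d_A = (21.5004,-19.7236)
T_B = V + ((C−V)·d_B)·d_B = V + 10.3528·d_B = (9.7312,-33.5713)
sweep = 180° − θ = 57.2681°

center=(2.9346,-15.8696) T_A=(21.5004,-19.7236) T_B=(9.7312,-33.5713) sweep=57.2681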